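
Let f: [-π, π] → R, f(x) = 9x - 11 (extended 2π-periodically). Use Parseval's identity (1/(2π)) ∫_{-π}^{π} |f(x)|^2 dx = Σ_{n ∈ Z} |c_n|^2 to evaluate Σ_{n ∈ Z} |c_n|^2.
Σ |c_n|^2 = 27π^2 + 121

Expand and integrate term by term over [-π, π]:
  ∫ (9x)^2 dx = 81·(2π^3/3); ∫ 2·9·(-11)·x dx = 0 (odd integrand); ∫ (-11)^2 dx = 121·2π.
So (1/(2π)) ∫_{-π}^{π} (9x - 11)^2 dx = 81π^2/3 + 121 = 27π^2 + 121.
Parseval ⇒ Σ |c_n|^2 = 27π^2 + 121.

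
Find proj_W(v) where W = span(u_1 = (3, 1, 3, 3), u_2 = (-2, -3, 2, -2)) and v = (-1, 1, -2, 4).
proj_W(v) = (557/507, 317/169, -755/507, 557/507)

Set up U = [u_1 | ... | u_2] ∈ R^(4×2). The projector onto W = col(U) is P = U (U^T U)^(-1) U^T.
Compute U^T U =
  [28, -9]
  [-9, 21],
and U^T v = (4, -13).
Solve U^T U · c = U^T v for the coefficients: c = (-11/169, -328/507). The projection is proj_W(v) = U c.
Check: (v - proj_W(v)) · u_1 = 0  (should be 0).
Check: (v - proj_W(v)) · u_2 = 0  (should be 0).
Result: proj_W(v) = (557/507, 317/169, -755/507, 557/507).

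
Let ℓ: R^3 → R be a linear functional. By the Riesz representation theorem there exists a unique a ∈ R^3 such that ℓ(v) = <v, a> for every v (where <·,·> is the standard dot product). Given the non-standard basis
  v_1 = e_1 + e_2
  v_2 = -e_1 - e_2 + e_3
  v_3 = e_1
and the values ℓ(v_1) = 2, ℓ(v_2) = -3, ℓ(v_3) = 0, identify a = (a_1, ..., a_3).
a = (0, 2, -1)

Write a = (a_1, ..., a_3) in the standard basis. For each basis vector v_i, ℓ(v_i) = <v_i, a> is a linear equation in the a_j's. Collect the n equations into a matrix system V a = ℓ, where row i of V is v_i (expressed in the standard basis). Since V is invertible (lower-triangular with 1s on the diagonal, up to permutation), solve by back-substitution:
  V =
[[1, 1, 0],
 [-1, -1, 1],
 [1, 0, 0]]
  V a = (2, -3, 0)
Solving gives a = (0, 2, -1).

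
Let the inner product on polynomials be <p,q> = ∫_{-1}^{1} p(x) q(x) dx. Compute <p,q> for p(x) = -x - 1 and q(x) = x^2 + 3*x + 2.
<p,q> = -20/3

Expand the product: p(x)·q(x) = -x^3 - 4*x^2 - 5*x - 2.
∫_{-1}^{1} of each monomial x^k gives [2/(k+1) if k even, 0 if k odd]. Integrating term-by-term (or equivalently evaluating the antiderivative F(x) = -x^4/4 - 4*x^3/3 - 5*x^2/2 - 2*x at the endpoints):
  F(1) − F(−1) = -73/12 − (7/12) = -20/3.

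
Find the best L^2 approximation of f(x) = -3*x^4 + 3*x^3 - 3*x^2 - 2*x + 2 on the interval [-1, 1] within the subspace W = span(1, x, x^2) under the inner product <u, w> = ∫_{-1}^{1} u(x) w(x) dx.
g(x) = -39*x^2/7 - x/5 + 79/35

The best approximation g ∈ W is the orthogonal projection of f onto W. Writing g = a_0 + a_1 x + a_2 x^2, the coefficients solve the normal equations G · a = b where
  G_{ij} = <φ_i, φ_j> and b_i = <f, φ_i>, with φ_0 = 1, φ_1 = x, φ_2 = x^2.
G =
  [2, 0, 2/3]
  [0, 2/3, 0]
  [2/3, 0, 2/5],
b = (4/5, -2/15, -76/105).
Solving gives a_0 = 79/35, a_1 = -1/5, a_2 = -39/7, so
  g(x) = -39*x^2/7 - x/5 + 79/35.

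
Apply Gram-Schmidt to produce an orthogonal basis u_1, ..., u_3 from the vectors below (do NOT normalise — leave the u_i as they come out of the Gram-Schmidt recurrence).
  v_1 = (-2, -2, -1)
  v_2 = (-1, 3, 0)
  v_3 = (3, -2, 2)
Orthogonal basis:
  u_1 = (-2, -2, -1)
  u_2 = (-17/9, 19/9, -4/9)
  u_3 = (-27/74, -9/74, 36/37)

Apply the Gram-Schmidt recurrence
  u_1 = v_1
  u_i = v_i − Σ_{j<i} ((v_i · u_j) / (u_j · u_j)) · u_j.

Step by step this gives:
  u_1 = (-2, -2, -1)
  u_2 = (-17/9, 19/9, -4/9)
  u_3 = (-27/74, -9/74, 36/37)

Orthogonality check:
  u_2 · u_1 = 0 (should be 0)
  u_3 · u_1 = 0 (should be 0)
  u_3 · u_2 = 0 (should be 0)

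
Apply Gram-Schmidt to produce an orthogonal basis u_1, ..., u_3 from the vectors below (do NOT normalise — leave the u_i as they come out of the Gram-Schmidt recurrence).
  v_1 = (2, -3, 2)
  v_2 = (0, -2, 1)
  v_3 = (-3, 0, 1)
Orthogonal basis:
  u_1 = (2, -3, 2)
  u_2 = (-16/17, -10/17, 1/17)
  u_3 = (-1/3, 2/3, 4/3)

Apply the Gram-Schmidt recurrence
  u_1 = v_1
  u_i = v_i − Σ_{j<i} ((v_i · u_j) / (u_j · u_j)) · u_j.

Step by step this gives:
  u_1 = (2, -3, 2)
  u_2 = (-16/17, -10/17, 1/17)
  u_3 = (-1/3, 2/3, 4/3)

Orthogonality check:
  u_2 · u_1 = 0 (should be 0)
  u_3 · u_1 = 0 (should be 0)
  u_3 · u_2 = 0 (should be 0)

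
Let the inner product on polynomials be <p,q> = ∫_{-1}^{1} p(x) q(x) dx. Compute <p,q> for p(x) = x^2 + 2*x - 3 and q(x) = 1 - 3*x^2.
<p,q> = -8/15

Expand the product: p(x)·q(x) = -3*x^4 - 6*x^3 + 10*x^2 + 2*x - 3.
∫_{-1}^{1} of each monomial x^k gives [2/(k+1) if k even, 0 if k odd]. Integrating term-by-term (or equivalently evaluating the antiderivative F(x) = -3*x^5/5 - 3*x^4/2 + 10*x^3/3 + x^2 - 3*x at the endpoints):
  F(1) − F(−1) = -23/30 − (-7/30) = -8/15.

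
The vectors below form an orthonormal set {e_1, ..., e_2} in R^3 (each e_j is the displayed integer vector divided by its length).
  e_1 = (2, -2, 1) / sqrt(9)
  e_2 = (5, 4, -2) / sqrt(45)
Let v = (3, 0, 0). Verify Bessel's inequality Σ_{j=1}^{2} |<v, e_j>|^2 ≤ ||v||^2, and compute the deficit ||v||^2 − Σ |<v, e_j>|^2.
Σ |<v, e_j>|^2 = 9; ||v||^2 = 9; deficit = 0

Write each e_j = u_j / sqrt(<u_j, u_j>) where u_j is the displayed integer vector. Then <v, e_j> = <v, u_j> / sqrt(<u_j, u_j>), so |<v, e_j>|^2 = <v, u_j>^2 / <u_j, u_j>.
Coefficients: <v, e_1> = 6/sqrt(9), <v, e_2> = 15/sqrt(45).
Square and sum: Σ |<v, e_j>|^2 = 9.
Compute ||v||^2 = v·v = 9.
Deficit = 9 − 9 = 0 ≥ 0, confirming Bessel's inequality. (The deficit equals ||v − Σ <v,e_j> e_j||^2, the squared distance from v to span{e_j}.)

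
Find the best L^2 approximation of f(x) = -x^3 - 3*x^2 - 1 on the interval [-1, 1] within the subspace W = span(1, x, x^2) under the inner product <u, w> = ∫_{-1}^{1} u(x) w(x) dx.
g(x) = -3*x^2 - 3*x/5 - 1

The best approximation g ∈ W is the orthogonal projection of f onto W. Writing g = a_0 + a_1 x + a_2 x^2, the coefficients solve the normal equations G · a = b where
  G_{ij} = <φ_i, φ_j> and b_i = <f, φ_i>, with φ_0 = 1, φ_1 = x, φ_2 = x^2.
G =
  [2, 0, 2/3]
  [0, 2/3, 0]
  [2/3, 0, 2/5],
b = (-4, -2/5, -28/15).
Solving gives a_0 = -1, a_1 = -3/5, a_2 = -3, so
  g(x) = -3*x^2 - 3*x/5 - 1.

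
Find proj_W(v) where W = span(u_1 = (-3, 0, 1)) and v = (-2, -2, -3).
proj_W(v) = (-9/10, 0, 3/10)

Set up U = [u_1 | ... | u_1] ∈ R^(3×1). The projector onto W = col(U) is P = U (U^T U)^(-1) U^T.
Compute U^T U =
  [10],
and U^T v = (3).
Solve U^T U · c = U^T v for the coefficients: c = (3/10). The projection is proj_W(v) = U c.
Check: (v - proj_W(v)) · u_1 = 0  (should be 0).
Result: proj_W(v) = (-9/10, 0, 3/10).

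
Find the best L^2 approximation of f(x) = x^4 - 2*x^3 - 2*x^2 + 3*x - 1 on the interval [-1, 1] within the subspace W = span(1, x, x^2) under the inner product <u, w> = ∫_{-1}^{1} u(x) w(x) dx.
g(x) = -8*x^2/7 + 9*x/5 - 38/35

The best approximation g ∈ W is the orthogonal projection of f onto W. Writing g = a_0 + a_1 x + a_2 x^2, the coefficients solve the normal equations G · a = b where
  G_{ij} = <φ_i, φ_j> and b_i = <f, φ_i>, with φ_0 = 1, φ_1 = x, φ_2 = x^2.
G =
  [2, 0, 2/3]
  [0, 2/3, 0]
  [2/3, 0, 2/5],
b = (-44/15, 6/5, -124/105).
Solving gives a_0 = -38/35, a_1 = 9/5, a_2 = -8/7, so
  g(x) = -8*x^2/7 + 9*x/5 - 38/35.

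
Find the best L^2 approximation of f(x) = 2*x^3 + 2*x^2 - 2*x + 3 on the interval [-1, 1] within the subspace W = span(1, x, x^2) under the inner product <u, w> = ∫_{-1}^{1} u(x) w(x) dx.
g(x) = 2*x^2 - 4*x/5 + 3

The best approximation g ∈ W is the orthogonal projection of f onto W. Writing g = a_0 + a_1 x + a_2 x^2, the coefficients solve the normal equations G · a = b where
  G_{ij} = <φ_i, φ_j> and b_i = <f, φ_i>, with φ_0 = 1, φ_1 = x, φ_2 = x^2.
G =
  [2, 0, 2/3]
  [0, 2/3, 0]
  [2/3, 0, 2/5],
b = (22/3, -8/15, 14/5).
Solving gives a_0 = 3, a_1 = -4/5, a_2 = 2, so
  g(x) = 2*x^2 - 4*x/5 + 3.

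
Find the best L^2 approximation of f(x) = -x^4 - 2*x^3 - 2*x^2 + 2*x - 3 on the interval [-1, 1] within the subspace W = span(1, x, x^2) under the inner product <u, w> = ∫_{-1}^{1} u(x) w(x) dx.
g(x) = -20*x^2/7 + 4*x/5 - 102/35

The best approximation g ∈ W is the orthogonal projection of f onto W. Writing g = a_0 + a_1 x + a_2 x^2, the coefficients solve the normal equations G · a = b where
  G_{ij} = <φ_i, φ_j> and b_i = <f, φ_i>, with φ_0 = 1, φ_1 = x, φ_2 = x^2.
G =
  [2, 0, 2/3]
  [0, 2/3, 0]
  [2/3, 0, 2/5],
b = (-116/15, 8/15, -108/35).
Solving gives a_0 = -102/35, a_1 = 4/5, a_2 = -20/7, so
  g(x) = -20*x^2/7 + 4*x/5 - 102/35.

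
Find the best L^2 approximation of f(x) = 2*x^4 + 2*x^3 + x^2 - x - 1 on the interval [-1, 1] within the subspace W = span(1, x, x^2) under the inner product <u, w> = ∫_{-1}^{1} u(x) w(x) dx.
g(x) = 19*x^2/7 + x/5 - 41/35

The best approximation g ∈ W is the orthogonal projection of f onto W. Writing g = a_0 + a_1 x + a_2 x^2, the coefficients solve the normal equations G · a = b where
  G_{ij} = <φ_i, φ_j> and b_i = <f, φ_i>, with φ_0 = 1, φ_1 = x, φ_2 = x^2.
G =
  [2, 0, 2/3]
  [0, 2/3, 0]
  [2/3, 0, 2/5],
b = (-8/15, 2/15, 32/105).
Solving gives a_0 = -41/35, a_1 = 1/5, a_2 = 19/7, so
  g(x) = 19*x^2/7 + x/5 - 41/35.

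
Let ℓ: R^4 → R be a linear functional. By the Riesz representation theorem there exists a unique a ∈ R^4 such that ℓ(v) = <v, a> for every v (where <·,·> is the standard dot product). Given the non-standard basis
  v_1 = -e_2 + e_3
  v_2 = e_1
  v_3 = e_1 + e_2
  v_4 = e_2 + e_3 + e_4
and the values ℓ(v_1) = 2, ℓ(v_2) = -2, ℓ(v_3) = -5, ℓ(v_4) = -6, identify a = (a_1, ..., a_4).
a = (-2, -3, -1, -2)

Write a = (a_1, ..., a_4) in the standard basis. For each basis vector v_i, ℓ(v_i) = <v_i, a> is a linear equation in the a_j's. Collect the n equations into a matrix system V a = ℓ, where row i of V is v_i (expressed in the standard basis). Since V is invertible (lower-triangular with 1s on the diagonal, up to permutation), solve by back-substitution:
  V =
[[0, -1, 1, 0],
 [1, 0, 0, 0],
 [1, 1, 0, 0],
 [0, 1, 1, 1]]
  V a = (2, -2, -5, -6)
Solving gives a = (-2, -3, -1, -2).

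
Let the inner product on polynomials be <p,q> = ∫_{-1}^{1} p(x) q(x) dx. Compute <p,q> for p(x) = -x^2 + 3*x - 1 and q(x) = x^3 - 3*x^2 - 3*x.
<p,q> = -8/5

Expand the product: p(x)·q(x) = -x^5 + 6*x^4 - 7*x^3 - 6*x^2 + 3*x.
∫_{-1}^{1} of each monomial x^k gives [2/(k+1) if k even, 0 if k odd]. Integrating term-by-term (or equivalently evaluating the antiderivative F(x) = -x^6/6 + 6*x^5/5 - 7*x^4/4 - 2*x^3 + 3*x^2/2 at the endpoints):
  F(1) − F(−1) = -73/60 − (23/60) = -8/5.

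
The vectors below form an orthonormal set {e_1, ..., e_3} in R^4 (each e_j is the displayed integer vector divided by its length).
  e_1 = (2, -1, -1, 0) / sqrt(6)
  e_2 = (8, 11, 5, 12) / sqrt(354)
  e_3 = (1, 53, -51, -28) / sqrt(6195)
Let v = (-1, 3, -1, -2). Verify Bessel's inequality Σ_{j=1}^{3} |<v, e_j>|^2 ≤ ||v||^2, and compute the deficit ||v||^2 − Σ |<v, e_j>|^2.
Σ |<v, e_j>|^2 = 295/21; ||v||^2 = 15; deficit = 20/21

Write each e_j = u_j / sqrt(<u_j, u_j>) where u_j is the displayed integer vector. Then <v, e_j> = <v, u_j> / sqrt(<u_j, u_j>), so |<v, e_j>|^2 = <v, u_j>^2 / <u_j, u_j>.
Coefficients: <v, e_1> = -4/sqrt(6), <v, e_2> = -4/sqrt(354), <v, e_3> = 265/sqrt(6195).
Square and sum: Σ |<v, e_j>|^2 = 295/21.
Compute ||v||^2 = v·v = 15.
Deficit = 15 − 295/21 = 20/21 ≥ 0, confirming Bessel's inequality. (The deficit equals ||v − Σ <v,e_j> e_j||^2, the squared distance from v to span{e_j}.)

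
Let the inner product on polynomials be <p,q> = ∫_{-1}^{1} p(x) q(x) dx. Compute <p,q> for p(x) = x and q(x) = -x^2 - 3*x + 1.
<p,q> = -2

Expand the product: p(x)·q(x) = -x^3 - 3*x^2 + x.
∫_{-1}^{1} of each monomial x^k gives [2/(k+1) if k even, 0 if k odd]. Integrating term-by-term (or equivalently evaluating the antiderivative F(x) = -x^4/4 - x^3 + x^2/2 at the endpoints):
  F(1) − F(−1) = -3/4 − (5/4) = -2.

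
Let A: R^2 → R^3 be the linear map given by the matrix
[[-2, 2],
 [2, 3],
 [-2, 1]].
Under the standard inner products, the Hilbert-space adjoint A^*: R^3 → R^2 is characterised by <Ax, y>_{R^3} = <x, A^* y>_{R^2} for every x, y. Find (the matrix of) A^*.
A^* = A^T =
[[-2, 2, -2],
 [2, 3, 1]]

For real matrices with standard dot products, the defining identity <Ax, y> = <x, A^* y> gives (Ax)^T y = x^T (A^*) y, i.e. x^T A^T y = x^T (A^*) y. Since this holds for all x, y, we must have A^* = A^T. Therefore
A^* =
[[-2, 2, -2],
 [2, 3, 1]].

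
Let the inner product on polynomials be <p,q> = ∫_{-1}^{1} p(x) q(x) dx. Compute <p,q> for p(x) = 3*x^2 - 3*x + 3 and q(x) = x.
<p,q> = -2

Expand the product: p(x)·q(x) = 3*x^3 - 3*x^2 + 3*x.
∫_{-1}^{1} of each monomial x^k gives [2/(k+1) if k even, 0 if k odd]. Integrating term-by-term (or equivalently evaluating the antiderivative F(x) = 3*x^4/4 - x^3 + 3*x^2/2 at the endpoints):
  F(1) − F(−1) = 5/4 − (13/4) = -2.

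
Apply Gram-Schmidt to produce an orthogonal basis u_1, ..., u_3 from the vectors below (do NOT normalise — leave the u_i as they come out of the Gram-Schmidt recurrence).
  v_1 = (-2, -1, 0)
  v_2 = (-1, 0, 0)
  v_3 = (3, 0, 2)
Orthogonal basis:
  u_1 = (-2, -1, 0)
  u_2 = (-1/5, 2/5, 0)
  u_3 = (0, 0, 2)

Apply the Gram-Schmidt recurrence
  u_1 = v_1
  u_i = v_i − Σ_{j<i} ((v_i · u_j) / (u_j · u_j)) · u_j.

Step by step this gives:
  u_1 = (-2, -1, 0)
  u_2 = (-1/5, 2/5, 0)
  u_3 = (0, 0, 2)

Orthogonality check:
  u_2 · u_1 = 0 (should be 0)
  u_3 · u_1 = 0 (should be 0)
  u_3 · u_2 = 0 (should be 0)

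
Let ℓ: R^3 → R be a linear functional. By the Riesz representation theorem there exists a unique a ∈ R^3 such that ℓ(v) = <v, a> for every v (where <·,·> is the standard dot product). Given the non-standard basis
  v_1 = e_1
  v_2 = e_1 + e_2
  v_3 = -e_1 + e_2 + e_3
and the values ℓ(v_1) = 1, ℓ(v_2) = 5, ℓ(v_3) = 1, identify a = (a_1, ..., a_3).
a = (1, 4, -2)

Write a = (a_1, ..., a_3) in the standard basis. For each basis vector v_i, ℓ(v_i) = <v_i, a> is a linear equation in the a_j's. Collect the n equations into a matrix system V a = ℓ, where row i of V is v_i (expressed in the standard basis). Since V is invertible (lower-triangular with 1s on the diagonal, up to permutation), solve by back-substitution:
  V =
[[1, 0, 0],
 [1, 1, 0],
 [-1, 1, 1]]
  V a = (1, 5, 1)
Solving gives a = (1, 4, -2).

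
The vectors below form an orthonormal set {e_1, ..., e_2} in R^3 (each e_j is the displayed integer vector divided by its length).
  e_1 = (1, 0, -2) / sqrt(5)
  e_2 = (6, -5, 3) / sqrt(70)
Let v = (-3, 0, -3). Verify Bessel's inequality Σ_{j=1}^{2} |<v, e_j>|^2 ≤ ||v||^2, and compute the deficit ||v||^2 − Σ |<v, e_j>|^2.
Σ |<v, e_j>|^2 = 171/14; ||v||^2 = 18; deficit = 81/14

Write each e_j = u_j / sqrt(<u_j, u_j>) where u_j is the displayed integer vector. Then <v, e_j> = <v, u_j> / sqrt(<u_j, u_j>), so |<v, e_j>|^2 = <v, u_j>^2 / <u_j, u_j>.
Coefficients: <v, e_1> = 3/sqrt(5), <v, e_2> = -27/sqrt(70).
Square and sum: Σ |<v, e_j>|^2 = 171/14.
Compute ||v||^2 = v·v = 18.
Deficit = 18 − 171/14 = 81/14 ≥ 0, confirming Bessel's inequality. (The deficit equals ||v − Σ <v,e_j> e_j||^2, the squared distance from v to span{e_j}.)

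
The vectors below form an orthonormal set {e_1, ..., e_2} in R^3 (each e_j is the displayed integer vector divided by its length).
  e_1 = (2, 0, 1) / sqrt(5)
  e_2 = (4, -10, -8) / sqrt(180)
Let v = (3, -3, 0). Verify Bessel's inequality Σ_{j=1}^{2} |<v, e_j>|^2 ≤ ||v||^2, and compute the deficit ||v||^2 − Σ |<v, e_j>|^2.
Σ |<v, e_j>|^2 = 17; ||v||^2 = 18; deficit = 1

Write each e_j = u_j / sqrt(<u_j, u_j>) where u_j is the displayed integer vector. Then <v, e_j> = <v, u_j> / sqrt(<u_j, u_j>), so |<v, e_j>|^2 = <v, u_j>^2 / <u_j, u_j>.
Coefficients: <v, e_1> = 6/sqrt(5), <v, e_2> = 42/sqrt(180).
Square and sum: Σ |<v, e_j>|^2 = 17.
Compute ||v||^2 = v·v = 18.
Deficit = 18 − 17 = 1 ≥ 0, confirming Bessel's inequality. (The deficit equals ||v − Σ <v,e_j> e_j||^2, the squared distance from v to span{e_j}.)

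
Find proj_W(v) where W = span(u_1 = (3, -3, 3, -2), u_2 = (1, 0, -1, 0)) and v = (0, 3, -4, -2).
proj_W(v) = (11/31, 51/31, -113/31, 34/31)

Set up U = [u_1 | ... | u_2] ∈ R^(4×2). The projector onto W = col(U) is P = U (U^T U)^(-1) U^T.
Compute U^T U =
  [31, 0]
  [0, 2],
and U^T v = (-17, 4).
Solve U^T U · c = U^T v for the coefficients: c = (-17/31, 2). The projection is proj_W(v) = U c.
Check: (v - proj_W(v)) · u_1 = 0  (should be 0).
Check: (v - proj_W(v)) · u_2 = 0  (should be 0).
Result: proj_W(v) = (11/31, 51/31, -113/31, 34/31).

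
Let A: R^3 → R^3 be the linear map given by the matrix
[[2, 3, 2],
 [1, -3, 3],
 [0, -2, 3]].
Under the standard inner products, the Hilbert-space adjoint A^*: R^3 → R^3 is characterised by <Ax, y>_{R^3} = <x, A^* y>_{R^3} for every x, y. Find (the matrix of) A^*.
A^* = A^T =
[[2, 1, 0],
 [3, -3, -2],
 [2, 3, 3]]

For real matrices with standard dot products, the defining identity <Ax, y> = <x, A^* y> gives (Ax)^T y = x^T (A^*) y, i.e. x^T A^T y = x^T (A^*) y. Since this holds for all x, y, we must have A^* = A^T. Therefore
A^* =
[[2, 1, 0],
 [3, -3, -2],
 [2, 3, 3]].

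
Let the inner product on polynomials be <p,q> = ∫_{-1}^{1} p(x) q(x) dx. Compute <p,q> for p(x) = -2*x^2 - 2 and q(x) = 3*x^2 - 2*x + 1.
<p,q> = -176/15

Expand the product: p(x)·q(x) = -6*x^4 + 4*x^3 - 8*x^2 + 4*x - 2.
∫_{-1}^{1} of each monomial x^k gives [2/(k+1) if k even, 0 if k odd]. Integrating term-by-term (or equivalently evaluating the antiderivative F(x) = -6*x^5/5 + x^4 - 8*x^3/3 + 2*x^2 - 2*x at the endpoints):
  F(1) − F(−1) = -43/15 − (133/15) = -176/15.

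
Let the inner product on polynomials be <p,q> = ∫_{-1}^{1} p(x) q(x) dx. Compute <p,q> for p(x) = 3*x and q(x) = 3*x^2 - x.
<p,q> = -2

Expand the product: p(x)·q(x) = 9*x^3 - 3*x^2.
∫_{-1}^{1} of each monomial x^k gives [2/(k+1) if k even, 0 if k odd]. Integrating term-by-term (or equivalently evaluating the antiderivative F(x) = 9*x^4/4 - x^3 at the endpoints):
  F(1) − F(−1) = 5/4 − (13/4) = -2.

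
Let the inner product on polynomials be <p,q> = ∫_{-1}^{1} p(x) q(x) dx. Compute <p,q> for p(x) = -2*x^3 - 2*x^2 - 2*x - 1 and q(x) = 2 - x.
<p,q> = -68/15

Expand the product: p(x)·q(x) = 2*x^4 - 2*x^3 - 2*x^2 - 3*x - 2.
∫_{-1}^{1} of each monomial x^k gives [2/(k+1) if k even, 0 if k odd]. Integrating term-by-term (or equivalently evaluating the antiderivative F(x) = 2*x^5/5 - x^4/2 - 2*x^3/3 - 3*x^2/2 - 2*x at the endpoints):
  F(1) − F(−1) = -64/15 − (4/15) = -68/15.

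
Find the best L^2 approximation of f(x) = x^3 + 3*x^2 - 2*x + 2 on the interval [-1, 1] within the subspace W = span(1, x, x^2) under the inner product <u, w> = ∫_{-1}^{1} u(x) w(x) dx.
g(x) = 3*x^2 - 7*x/5 + 2

The best approximation g ∈ W is the orthogonal projection of f onto W. Writing g = a_0 + a_1 x + a_2 x^2, the coefficients solve the normal equations G · a = b where
  G_{ij} = <φ_i, φ_j> and b_i = <f, φ_i>, with φ_0 = 1, φ_1 = x, φ_2 = x^2.
G =
  [2, 0, 2/3]
  [0, 2/3, 0]
  [2/3, 0, 2/5],
b = (6, -14/15, 38/15).
Solving gives a_0 = 2, a_1 = -7/5, a_2 = 3, so
  g(x) = 3*x^2 - 7*x/5 + 2.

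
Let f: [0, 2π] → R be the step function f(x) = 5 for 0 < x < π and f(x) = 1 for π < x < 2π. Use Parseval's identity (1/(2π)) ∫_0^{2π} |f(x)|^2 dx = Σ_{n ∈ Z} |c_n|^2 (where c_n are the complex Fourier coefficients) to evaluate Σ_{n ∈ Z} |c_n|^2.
Σ |c_n|^2 = 13

Parseval equates the L^2 energy of f (normalised by 1/(2π)) with the ℓ^2 sum of its Fourier coefficients: (1/(2π)) ∫_0^{2π} |f|^2 = Σ |c_n|^2.
Compute the left side: (1/(2π)) [∫_0^π 5^2 dx + ∫_π^{2π} 1^2 dx] = (1/(2π)) · (25π + 1π) = (25 + 1)/2 = 13.
So Σ_{n ∈ Z} |c_n|^2 = 13.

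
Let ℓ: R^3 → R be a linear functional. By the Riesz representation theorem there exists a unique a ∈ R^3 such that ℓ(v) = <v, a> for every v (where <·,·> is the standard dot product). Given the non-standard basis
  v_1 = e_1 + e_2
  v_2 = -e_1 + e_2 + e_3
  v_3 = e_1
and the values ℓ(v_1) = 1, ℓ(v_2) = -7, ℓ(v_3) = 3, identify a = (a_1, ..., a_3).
a = (3, -2, -2)

Write a = (a_1, ..., a_3) in the standard basis. For each basis vector v_i, ℓ(v_i) = <v_i, a> is a linear equation in the a_j's. Collect the n equations into a matrix system V a = ℓ, where row i of V is v_i (expressed in the standard basis). Since V is invertible (lower-triangular with 1s on the diagonal, up to permutation), solve by back-substitution:
  V =
[[1, 1, 0],
 [-1, 1, 1],
 [1, 0, 0]]
  V a = (1, -7, 3)
Solving gives a = (3, -2, -2).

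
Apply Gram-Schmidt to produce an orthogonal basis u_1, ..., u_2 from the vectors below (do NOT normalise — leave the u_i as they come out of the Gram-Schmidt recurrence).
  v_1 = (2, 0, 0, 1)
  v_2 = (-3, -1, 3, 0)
Orthogonal basis:
  u_1 = (2, 0, 0, 1)
  u_2 = (-3/5, -1, 3, 6/5)

Apply the Gram-Schmidt recurrence
  u_1 = v_1
  u_i = v_i − Σ_{j<i} ((v_i · u_j) / (u_j · u_j)) · u_j.

Step by step this gives:
  u_1 = (2, 0, 0, 1)
  u_2 = (-3/5, -1, 3, 6/5)

Orthogonality check:
  u_2 · u_1 = 0 (should be 0)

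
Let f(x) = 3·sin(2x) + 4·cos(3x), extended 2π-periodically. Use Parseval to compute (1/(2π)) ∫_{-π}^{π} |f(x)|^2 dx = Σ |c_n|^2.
Σ |c_n|^2 = 25/2

Expand |f|^2 and use orthogonality of {sin(nx), cos(mx)} on [-π, π]:
  ∫_{-π}^{π} sin(nx)^2 dx = π, ∫ cos(mx)^2 dx = π, and cross terms integrate to 0.
So ∫_{-π}^{π} f(x)^2 dx = 3^2 · π + 4^2 · π = (9 + 16)π.
Divide by 2π: (9 + 16)/2 = 25/2.
By Parseval, this equals Σ |c_n|^2.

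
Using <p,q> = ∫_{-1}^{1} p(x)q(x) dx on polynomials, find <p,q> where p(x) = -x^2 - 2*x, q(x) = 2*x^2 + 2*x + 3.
<p,q> = -82/15

Expand the product: p(x)·q(x) = -2*x^4 - 6*x^3 - 7*x^2 - 6*x.
∫_{-1}^{1} of each monomial x^k gives [2/(k+1) if k even, 0 if k odd]. Integrating term-by-term (or equivalently evaluating the antiderivative F(x) = -2*x^5/5 - 3*x^4/2 - 7*x^3/3 - 3*x^2 at the endpoints):
  F(1) − F(−1) = -217/30 − (-53/30) = -82/15.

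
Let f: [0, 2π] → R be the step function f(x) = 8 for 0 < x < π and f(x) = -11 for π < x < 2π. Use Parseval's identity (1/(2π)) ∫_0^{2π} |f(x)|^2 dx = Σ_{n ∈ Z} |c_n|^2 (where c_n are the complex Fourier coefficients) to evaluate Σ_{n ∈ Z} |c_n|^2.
Σ |c_n|^2 = 185/2

Parseval equates the L^2 energy of f (normalised by 1/(2π)) with the ℓ^2 sum of its Fourier coefficients: (1/(2π)) ∫_0^{2π} |f|^2 = Σ |c_n|^2.
Compute the left side: (1/(2π)) [∫_0^π 8^2 dx + ∫_π^{2π} (-11)^2 dx] = (1/(2π)) · (64π + 121π) = (64 + 121)/2 = 185/2.
So Σ_{n ∈ Z} |c_n|^2 = 185/2.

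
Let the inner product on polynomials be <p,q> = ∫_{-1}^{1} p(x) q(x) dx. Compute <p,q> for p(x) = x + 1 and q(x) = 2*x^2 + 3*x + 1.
<p,q> = 16/3

Expand the product: p(x)·q(x) = 2*x^3 + 5*x^2 + 4*x + 1.
∫_{-1}^{1} of each monomial x^k gives [2/(k+1) if k even, 0 if k odd]. Integrating term-by-term (or equivalently evaluating the antiderivative F(x) = x^4/2 + 5*x^3/3 + 2*x^2 + x at the endpoints):
  F(1) − F(−1) = 31/6 − (-1/6) = 16/3.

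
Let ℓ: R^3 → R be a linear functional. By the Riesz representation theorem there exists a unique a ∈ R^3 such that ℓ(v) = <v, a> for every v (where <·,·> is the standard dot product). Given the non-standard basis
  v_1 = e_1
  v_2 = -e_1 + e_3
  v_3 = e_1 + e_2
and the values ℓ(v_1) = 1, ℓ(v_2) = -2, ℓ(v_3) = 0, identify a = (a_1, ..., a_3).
a = (1, -1, -1)

Write a = (a_1, ..., a_3) in the standard basis. For each basis vector v_i, ℓ(v_i) = <v_i, a> is a linear equation in the a_j's. Collect the n equations into a matrix system V a = ℓ, where row i of V is v_i (expressed in the standard basis). Since V is invertible (lower-triangular with 1s on the diagonal, up to permutation), solve by back-substitution:
  V =
[[1, 0, 0],
 [-1, 0, 1],
 [1, 1, 0]]
  V a = (1, -2, 0)
Solving gives a = (1, -1, -1).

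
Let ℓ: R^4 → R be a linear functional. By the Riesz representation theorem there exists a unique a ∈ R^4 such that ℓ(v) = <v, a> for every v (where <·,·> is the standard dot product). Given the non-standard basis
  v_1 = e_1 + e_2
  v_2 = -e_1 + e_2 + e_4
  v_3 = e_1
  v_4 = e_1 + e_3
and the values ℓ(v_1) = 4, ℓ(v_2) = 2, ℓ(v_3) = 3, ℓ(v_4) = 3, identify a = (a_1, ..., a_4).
a = (3, 1, 0, 4)

Write a = (a_1, ..., a_4) in the standard basis. For each basis vector v_i, ℓ(v_i) = <v_i, a> is a linear equation in the a_j's. Collect the n equations into a matrix system V a = ℓ, where row i of V is v_i (expressed in the standard basis). Since V is invertible (lower-triangular with 1s on the diagonal, up to permutation), solve by back-substitution:
  V =
[[1, 1, 0, 0],
 [-1, 1, 0, 1],
 [1, 0, 0, 0],
 [1, 0, 1, 0]]
  V a = (4, 2, 3, 3)
Solving gives a = (3, 1, 0, 4).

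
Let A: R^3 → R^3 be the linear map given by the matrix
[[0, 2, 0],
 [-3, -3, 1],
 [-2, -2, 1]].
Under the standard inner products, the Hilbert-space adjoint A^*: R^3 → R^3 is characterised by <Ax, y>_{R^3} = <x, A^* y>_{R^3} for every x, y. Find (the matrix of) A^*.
A^* = A^T =
[[0, -3, -2],
 [2, -3, -2],
 [0, 1, 1]]

For real matrices with standard dot products, the defining identity <Ax, y> = <x, A^* y> gives (Ax)^T y = x^T (A^*) y, i.e. x^T A^T y = x^T (A^*) y. Since this holds for all x, y, we must have A^* = A^T. Therefore
A^* =
[[0, -3, -2],
 [2, -3, -2],
 [0, 1, 1]].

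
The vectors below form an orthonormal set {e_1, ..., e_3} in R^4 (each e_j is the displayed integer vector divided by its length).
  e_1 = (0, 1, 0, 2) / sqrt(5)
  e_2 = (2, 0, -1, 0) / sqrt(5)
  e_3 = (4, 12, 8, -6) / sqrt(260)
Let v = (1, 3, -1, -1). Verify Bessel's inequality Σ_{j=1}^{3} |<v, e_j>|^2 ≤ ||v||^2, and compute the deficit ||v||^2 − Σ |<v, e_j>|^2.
Σ |<v, e_j>|^2 = 491/65; ||v||^2 = 12; deficit = 289/65

Write each e_j = u_j / sqrt(<u_j, u_j>) where u_j is the displayed integer vector. Then <v, e_j> = <v, u_j> / sqrt(<u_j, u_j>), so |<v, e_j>|^2 = <v, u_j>^2 / <u_j, u_j>.
Coefficients: <v, e_1> = 1/sqrt(5), <v, e_2> = 3/sqrt(5), <v, e_3> = 38/sqrt(260).
Square and sum: Σ |<v, e_j>|^2 = 491/65.
Compute ||v||^2 = v·v = 12.
Deficit = 12 − 491/65 = 289/65 ≥ 0, confirming Bessel's inequality. (The deficit equals ||v − Σ <v,e_j> e_j||^2, the squared distance from v to span{e_j}.)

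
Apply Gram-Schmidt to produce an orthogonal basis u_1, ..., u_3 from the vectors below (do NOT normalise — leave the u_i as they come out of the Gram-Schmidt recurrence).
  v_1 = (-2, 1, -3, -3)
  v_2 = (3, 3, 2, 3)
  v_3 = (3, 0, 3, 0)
Orthogonal basis:
  u_1 = (-2, 1, -3, -3)
  u_2 = (33/23, 87/23, -8/23, 15/23)
  u_3 = (552/389, -30/389, 432/389, -810/389)

Apply the Gram-Schmidt recurrence
  u_1 = v_1
  u_i = v_i − Σ_{j<i} ((v_i · u_j) / (u_j · u_j)) · u_j.

Step by step this gives:
  u_1 = (-2, 1, -3, -3)
  u_2 = (33/23, 87/23, -8/23, 15/23)
  u_3 = (552/389, -30/389, 432/389, -810/389)

Orthogonality check:
  u_2 · u_1 = 0 (should be 0)
  u_3 · u_1 = 0 (should be 0)
  u_3 · u_2 = 0 (should be 0)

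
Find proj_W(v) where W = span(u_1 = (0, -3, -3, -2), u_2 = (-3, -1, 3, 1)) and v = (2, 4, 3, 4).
proj_W(v) = (249/188, 917/188, 585/188, 473/188)

Set up U = [u_1 | ... | u_2] ∈ R^(4×2). The projector onto W = col(U) is P = U (U^T U)^(-1) U^T.
Compute U^T U =
  [22, -8]
  [-8, 20],
and U^T v = (-29, 3).
Solve U^T U · c = U^T v for the coefficients: c = (-139/94, -83/188). The projection is proj_W(v) = U c.
Check: (v - proj_W(v)) · u_1 = 0  (should be 0).
Check: (v - proj_W(v)) · u_2 = 0  (should be 0).
Result: proj_W(v) = (249/188, 917/188, 585/188, 473/188).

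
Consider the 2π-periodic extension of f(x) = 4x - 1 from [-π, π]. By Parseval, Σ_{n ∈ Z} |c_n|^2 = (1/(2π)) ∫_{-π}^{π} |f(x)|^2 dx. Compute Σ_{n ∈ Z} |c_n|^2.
Σ |c_n|^2 = 16π^2/3 + 1

Expand and integrate term by term over [-π, π]:
  ∫ (4x)^2 dx = 16·(2π^3/3); ∫ 2·4·(-1)·x dx = 0 (odd integrand); ∫ (-1)^2 dx = 1·2π.
So (1/(2π)) ∫_{-π}^{π} (4x - 1)^2 dx = 16π^2/3 + 1 = 16π^2/3 + 1.
Parseval ⇒ Σ |c_n|^2 = 16π^2/3 + 1.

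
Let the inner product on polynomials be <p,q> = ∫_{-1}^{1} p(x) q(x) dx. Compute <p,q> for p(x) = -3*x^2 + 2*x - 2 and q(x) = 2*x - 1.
<p,q> = 26/3

Expand the product: p(x)·q(x) = -6*x^3 + 7*x^2 - 6*x + 2.
∫_{-1}^{1} of each monomial x^k gives [2/(k+1) if k even, 0 if k odd]. Integrating term-by-term (or equivalently evaluating the antiderivative F(x) = -3*x^4/2 + 7*x^3/3 - 3*x^2 + 2*x at the endpoints):
  F(1) − F(−1) = -1/6 − (-53/6) = 26/3.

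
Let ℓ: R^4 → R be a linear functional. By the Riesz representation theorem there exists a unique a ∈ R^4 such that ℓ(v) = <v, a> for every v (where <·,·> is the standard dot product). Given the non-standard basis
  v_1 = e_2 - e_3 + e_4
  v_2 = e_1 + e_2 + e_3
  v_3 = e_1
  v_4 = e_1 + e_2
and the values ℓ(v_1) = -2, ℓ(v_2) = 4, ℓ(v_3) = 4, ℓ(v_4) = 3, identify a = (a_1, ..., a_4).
a = (4, -1, 1, 0)

Write a = (a_1, ..., a_4) in the standard basis. For each basis vector v_i, ℓ(v_i) = <v_i, a> is a linear equation in the a_j's. Collect the n equations into a matrix system V a = ℓ, where row i of V is v_i (expressed in the standard basis). Since V is invertible (lower-triangular with 1s on the diagonal, up to permutation), solve by back-substitution:
  V =
[[0, 1, -1, 1],
 [1, 1, 1, 0],
 [1, 0, 0, 0],
 [1, 1, 0, 0]]
  V a = (-2, 4, 4, 3)
Solving gives a = (4, -1, 1, 0).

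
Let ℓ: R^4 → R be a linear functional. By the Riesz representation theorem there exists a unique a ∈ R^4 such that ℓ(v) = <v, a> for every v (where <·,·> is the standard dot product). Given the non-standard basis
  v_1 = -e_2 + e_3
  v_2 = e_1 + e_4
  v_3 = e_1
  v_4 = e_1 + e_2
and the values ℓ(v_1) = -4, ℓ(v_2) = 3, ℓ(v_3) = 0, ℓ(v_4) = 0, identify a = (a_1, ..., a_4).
a = (0, 0, -4, 3)

Write a = (a_1, ..., a_4) in the standard basis. For each basis vector v_i, ℓ(v_i) = <v_i, a> is a linear equation in the a_j's. Collect the n equations into a matrix system V a = ℓ, where row i of V is v_i (expressed in the standard basis). Since V is invertible (lower-triangular with 1s on the diagonal, up to permutation), solve by back-substitution:
  V =
[[0, -1, 1, 0],
 [1, 0, 0, 1],
 [1, 0, 0, 0],
 [1, 1, 0, 0]]
  V a = (-4, 3, 0, 0)
Solving gives a = (0, 0, -4, 3).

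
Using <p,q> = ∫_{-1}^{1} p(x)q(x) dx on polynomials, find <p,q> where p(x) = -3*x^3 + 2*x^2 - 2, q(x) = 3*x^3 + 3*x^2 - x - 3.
<p,q> = 176/35

Expand the product: p(x)·q(x) = -9*x^6 - 3*x^5 + 9*x^4 + x^3 - 12*x^2 + 2*x + 6.
∫_{-1}^{1} of each monomial x^k gives [2/(k+1) if k even, 0 if k odd]. Integrating term-by-term (or equivalently evaluating the antiderivative F(x) = -9*x^7/7 - x^6/2 + 9*x^5/5 + x^4/4 - 4*x^3 + x^2 + 6*x at the endpoints):
  F(1) − F(−1) = 457/140 − (-247/140) = 176/35.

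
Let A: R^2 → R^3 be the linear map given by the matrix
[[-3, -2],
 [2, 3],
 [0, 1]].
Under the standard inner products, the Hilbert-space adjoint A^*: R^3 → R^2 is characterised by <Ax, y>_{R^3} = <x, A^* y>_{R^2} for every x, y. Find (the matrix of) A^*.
A^* = A^T =
[[-3, 2, 0],
 [-2, 3, 1]]

For real matrices with standard dot products, the defining identity <Ax, y> = <x, A^* y> gives (Ax)^T y = x^T (A^*) y, i.e. x^T A^T y = x^T (A^*) y. Since this holds for all x, y, we must have A^* = A^T. Therefore
A^* =
[[-3, 2, 0],
 [-2, 3, 1]].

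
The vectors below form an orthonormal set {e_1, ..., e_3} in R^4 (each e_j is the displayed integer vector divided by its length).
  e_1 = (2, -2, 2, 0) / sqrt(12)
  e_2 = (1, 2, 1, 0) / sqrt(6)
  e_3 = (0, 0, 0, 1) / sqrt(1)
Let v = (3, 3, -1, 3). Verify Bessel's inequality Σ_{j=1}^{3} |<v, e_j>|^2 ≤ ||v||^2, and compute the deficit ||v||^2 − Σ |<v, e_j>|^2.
Σ |<v, e_j>|^2 = 20; ||v||^2 = 28; deficit = 8

Write each e_j = u_j / sqrt(<u_j, u_j>) where u_j is the displayed integer vector. Then <v, e_j> = <v, u_j> / sqrt(<u_j, u_j>), so |<v, e_j>|^2 = <v, u_j>^2 / <u_j, u_j>.
Coefficients: <v, e_1> = -2/sqrt(12), <v, e_2> = 8/sqrt(6), <v, e_3> = 3/sqrt(1).
Square and sum: Σ |<v, e_j>|^2 = 20.
Compute ||v||^2 = v·v = 28.
Deficit = 28 − 20 = 8 ≥ 0, confirming Bessel's inequality. (The deficit equals ||v − Σ <v,e_j> e_j||^2, the squared distance from v to span{e_j}.)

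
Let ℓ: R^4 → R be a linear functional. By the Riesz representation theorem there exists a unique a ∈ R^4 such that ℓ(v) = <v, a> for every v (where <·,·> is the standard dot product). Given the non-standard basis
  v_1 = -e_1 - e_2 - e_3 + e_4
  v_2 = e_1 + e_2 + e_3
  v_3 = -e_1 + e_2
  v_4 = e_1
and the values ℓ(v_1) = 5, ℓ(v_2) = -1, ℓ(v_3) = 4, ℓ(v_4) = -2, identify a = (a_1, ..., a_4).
a = (-2, 2, -1, 4)

Write a = (a_1, ..., a_4) in the standard basis. For each basis vector v_i, ℓ(v_i) = <v_i, a> is a linear equation in the a_j's. Collect the n equations into a matrix system V a = ℓ, where row i of V is v_i (expressed in the standard basis). Since V is invertible (lower-triangular with 1s on the diagonal, up to permutation), solve by back-substitution:
  V =
[[-1, -1, -1, 1],
 [1, 1, 1, 0],
 [-1, 1, 0, 0],
 [1, 0, 0, 0]]
  V a = (5, -1, 4, -2)
Solving gives a = (-2, 2, -1, 4).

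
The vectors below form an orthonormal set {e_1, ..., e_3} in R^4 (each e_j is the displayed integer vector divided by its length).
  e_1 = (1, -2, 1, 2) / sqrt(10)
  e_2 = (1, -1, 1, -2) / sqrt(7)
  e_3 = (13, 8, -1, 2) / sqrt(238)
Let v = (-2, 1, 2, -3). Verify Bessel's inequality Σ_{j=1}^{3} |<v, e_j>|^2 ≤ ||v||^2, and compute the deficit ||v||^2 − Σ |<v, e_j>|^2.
Σ |<v, e_j>|^2 = 1089/85; ||v||^2 = 18; deficit = 441/85

Write each e_j = u_j / sqrt(<u_j, u_j>) where u_j is the displayed integer vector. Then <v, e_j> = <v, u_j> / sqrt(<u_j, u_j>), so |<v, e_j>|^2 = <v, u_j>^2 / <u_j, u_j>.
Coefficients: <v, e_1> = -8/sqrt(10), <v, e_2> = 5/sqrt(7), <v, e_3> = -26/sqrt(238).
Square and sum: Σ |<v, e_j>|^2 = 1089/85.
Compute ||v||^2 = v·v = 18.
Deficit = 18 − 1089/85 = 441/85 ≥ 0, confirming Bessel's inequality. (The deficit equals ||v − Σ <v,e_j> e_j||^2, the squared distance from v to span{e_j}.)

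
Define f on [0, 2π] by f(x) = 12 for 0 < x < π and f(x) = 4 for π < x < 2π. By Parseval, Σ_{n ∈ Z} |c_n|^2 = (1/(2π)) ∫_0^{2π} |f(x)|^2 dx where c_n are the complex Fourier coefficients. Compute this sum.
Σ |c_n|^2 = 80

Parseval equates the L^2 energy of f (normalised by 1/(2π)) with the ℓ^2 sum of its Fourier coefficients: (1/(2π)) ∫_0^{2π} |f|^2 = Σ |c_n|^2.
Compute the left side: (1/(2π)) [∫_0^π 12^2 dx + ∫_π^{2π} 4^2 dx] = (1/(2π)) · (144π + 16π) = (144 + 16)/2 = 80.
So Σ_{n ∈ Z} |c_n|^2 = 80.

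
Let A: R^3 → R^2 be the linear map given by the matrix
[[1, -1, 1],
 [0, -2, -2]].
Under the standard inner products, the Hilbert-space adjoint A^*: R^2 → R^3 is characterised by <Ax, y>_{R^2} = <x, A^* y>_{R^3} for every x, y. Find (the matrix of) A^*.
A^* = A^T =
[[1, 0],
 [-1, -2],
 [1, -2]]

For real matrices with standard dot products, the defining identity <Ax, y> = <x, A^* y> gives (Ax)^T y = x^T (A^*) y, i.e. x^T A^T y = x^T (A^*) y. Since this holds for all x, y, we must have A^* = A^T. Therefore
A^* =
[[1, 0],
 [-1, -2],
 [1, -2]].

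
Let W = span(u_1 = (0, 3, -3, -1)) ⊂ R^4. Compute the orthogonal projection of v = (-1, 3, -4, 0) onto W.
proj_W(v) = (0, 63/19, -63/19, -21/19)

Set up U = [u_1 | ... | u_1] ∈ R^(4×1). The projector onto W = col(U) is P = U (U^T U)^(-1) U^T.
Compute U^T U =
  [19],
and U^T v = (21).
Solve U^T U · c = U^T v for the coefficients: c = (21/19). The projection is proj_W(v) = U c.
Check: (v - proj_W(v)) · u_1 = 0  (should be 0).
Result: proj_W(v) = (0, 63/19, -63/19, -21/19).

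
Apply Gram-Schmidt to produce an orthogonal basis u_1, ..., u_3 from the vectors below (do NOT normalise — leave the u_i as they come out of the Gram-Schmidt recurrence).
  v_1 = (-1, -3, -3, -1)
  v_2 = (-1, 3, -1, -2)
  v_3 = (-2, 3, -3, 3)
Orthogonal basis:
  u_1 = (-1, -3, -3, -1)
  u_2 = (-23/20, 51/20, -29/20, -43/20)
  u_3 = (-416/291, 143/97, -689/291, 1196/291)

Apply the Gram-Schmidt recurrence
  u_1 = v_1
  u_i = v_i − Σ_{j<i} ((v_i · u_j) / (u_j · u_j)) · u_j.

Step by step this gives:
  u_1 = (-1, -3, -3, -1)
  u_2 = (-23/20, 51/20, -29/20, -43/20)
  u_3 = (-416/291, 143/97, -689/291, 1196/291)

Orthogonality check:
  u_2 · u_1 = 0 (should be 0)
  u_3 · u_1 = 0 (should be 0)
  u_3 · u_2 = 0 (should be 0)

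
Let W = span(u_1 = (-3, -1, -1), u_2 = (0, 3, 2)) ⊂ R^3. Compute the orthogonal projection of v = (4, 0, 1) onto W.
proj_W(v) = (477/118, 15/59, 73/118)

Set up U = [u_1 | ... | u_2] ∈ R^(3×2). The projector onto W = col(U) is P = U (U^T U)^(-1) U^T.
Compute U^T U =
  [11, -5]
  [-5, 13],
and U^T v = (-13, 2).
Solve U^T U · c = U^T v for the coefficients: c = (-159/118, -43/118). The projection is proj_W(v) = U c.
Check: (v - proj_W(v)) · u_1 = 0  (should be 0).
Check: (v - proj_W(v)) · u_2 = 0  (should be 0).
Result: proj_W(v) = (477/118, 15/59, 73/118).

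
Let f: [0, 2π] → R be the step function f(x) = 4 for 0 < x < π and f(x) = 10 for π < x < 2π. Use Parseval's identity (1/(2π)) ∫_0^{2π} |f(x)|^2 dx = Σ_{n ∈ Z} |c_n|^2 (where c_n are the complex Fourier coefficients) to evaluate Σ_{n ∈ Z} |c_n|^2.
Σ |c_n|^2 = 58

Parseval equates the L^2 energy of f (normalised by 1/(2π)) with the ℓ^2 sum of its Fourier coefficients: (1/(2π)) ∫_0^{2π} |f|^2 = Σ |c_n|^2.
Compute the left side: (1/(2π)) [∫_0^π 4^2 dx + ∫_π^{2π} 10^2 dx] = (1/(2π)) · (16π + 100π) = (16 + 100)/2 = 58.
So Σ_{n ∈ Z} |c_n|^2 = 58.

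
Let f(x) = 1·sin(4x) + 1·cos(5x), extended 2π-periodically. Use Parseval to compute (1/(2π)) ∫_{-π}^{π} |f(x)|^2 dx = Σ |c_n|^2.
Σ |c_n|^2 = 1

Expand |f|^2 and use orthogonality of {sin(nx), cos(mx)} on [-π, π]:
  ∫_{-π}^{π} sin(nx)^2 dx = π, ∫ cos(mx)^2 dx = π, and cross terms integrate to 0.
So ∫_{-π}^{π} f(x)^2 dx = 1^2 · π + 1^2 · π = (1 + 1)π.
Divide by 2π: (1 + 1)/2 = 1.
By Parseval, this equals Σ |c_n|^2.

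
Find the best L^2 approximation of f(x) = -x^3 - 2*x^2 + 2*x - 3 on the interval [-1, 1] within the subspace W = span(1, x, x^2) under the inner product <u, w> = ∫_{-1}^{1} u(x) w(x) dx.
g(x) = -2*x^2 + 7*x/5 - 3

The best approximation g ∈ W is the orthogonal projection of f onto W. Writing g = a_0 + a_1 x + a_2 x^2, the coefficients solve the normal equations G · a = b where
  G_{ij} = <φ_i, φ_j> and b_i = <f, φ_i>, with φ_0 = 1, φ_1 = x, φ_2 = x^2.
G =
  [2, 0, 2/3]
  [0, 2/3, 0]
  [2/3, 0, 2/5],
b = (-22/3, 14/15, -14/5).
Solving gives a_0 = -3, a_1 = 7/5, a_2 = -2, so
  g(x) = -2*x^2 + 7*x/5 - 3.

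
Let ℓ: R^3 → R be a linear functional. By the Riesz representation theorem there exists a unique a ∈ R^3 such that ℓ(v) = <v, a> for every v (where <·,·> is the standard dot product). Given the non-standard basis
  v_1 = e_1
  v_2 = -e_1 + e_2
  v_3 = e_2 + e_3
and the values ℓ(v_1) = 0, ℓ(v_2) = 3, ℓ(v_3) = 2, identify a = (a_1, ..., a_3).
a = (0, 3, -1)

Write a = (a_1, ..., a_3) in the standard basis. For each basis vector v_i, ℓ(v_i) = <v_i, a> is a linear equation in the a_j's. Collect the n equations into a matrix system V a = ℓ, where row i of V is v_i (expressed in the standard basis). Since V is invertible (lower-triangular with 1s on the diagonal, up to permutation), solve by back-substitution:
  V =
[[1, 0, 0],
 [-1, 1, 0],
 [0, 1, 1]]
  V a = (0, 3, 2)
Solving gives a = (0, 3, -1).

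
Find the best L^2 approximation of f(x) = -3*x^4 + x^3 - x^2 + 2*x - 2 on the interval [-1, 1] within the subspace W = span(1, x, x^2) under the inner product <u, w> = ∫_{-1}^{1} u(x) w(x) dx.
g(x) = -25*x^2/7 + 13*x/5 - 61/35

The best approximation g ∈ W is the orthogonal projection of f onto W. Writing g = a_0 + a_1 x + a_2 x^2, the coefficients solve the normal equations G · a = b where
  G_{ij} = <φ_i, φ_j> and b_i = <f, φ_i>, with φ_0 = 1, φ_1 = x, φ_2 = x^2.
G =
  [2, 0, 2/3]
  [0, 2/3, 0]
  [2/3, 0, 2/5],
b = (-88/15, 26/15, -272/105).
Solving gives a_0 = -61/35, a_1 = 13/5, a_2 = -25/7, so
  g(x) = -25*x^2/7 + 13*x/5 - 61/35.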